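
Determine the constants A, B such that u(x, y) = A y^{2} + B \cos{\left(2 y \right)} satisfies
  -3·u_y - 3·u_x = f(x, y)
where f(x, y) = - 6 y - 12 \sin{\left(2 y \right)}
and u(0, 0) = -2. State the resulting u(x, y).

Substitute the ansatz u = A y^{2} + B \cos{\left(2 y \right)} into the left-hand side.
Derivatives of the ansatz:
  u_y = 2 A y - 2 B \sin{\left(2 y \right)}
  u_x = 0
Term by term:
  -3·u_y = - 6 A y + 6 B \sin{\left(2 y \right)}
  -3·u_x = 0
So the left-hand side equals
  - 6 A y + 6 B \sin{\left(2 y \right)}
This must equal f(x, y) = - 6 y - 12 \sin{\left(2 y \right)} identically.
Matching coefficients of the independent functions:
  [y]:  - 6 A = -6
  [\sin{\left(2 y \right)}]:  6 B = -12
Solving: A = 1, B = -2.
Check against the point condition:
  u(0, 0) = -2  ⟹  B = -2  ✓
Hence u(x, y) = y^{2} - 2 \cos{\left(2 y \right)}.

Answer: u(x, y) = y^{2} - 2 \cos{\left(2 y \right)}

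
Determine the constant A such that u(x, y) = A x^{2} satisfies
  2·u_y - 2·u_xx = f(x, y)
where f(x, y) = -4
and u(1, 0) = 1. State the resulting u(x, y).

Substitute the ansatz u = A x^{2} into the left-hand side.
Derivatives of the ansatz:
  u_y = 0
  u_xx = 2 A
Term by term:
  2·u_y = 0
  -2·u_xx = - 4 A
So the left-hand side equals
  - 4 A
This must equal f(x, y) = -4 identically.
Matching coefficients of the independent functions:
  [constant term]:  - 4 A = -4
Solving: A = 1.
Check against the point condition:
  u(1, 0) = 1  ⟹  A = 1  ✓
Hence u(x, y) = x^{2}.

Answer: u(x, y) = x^{2}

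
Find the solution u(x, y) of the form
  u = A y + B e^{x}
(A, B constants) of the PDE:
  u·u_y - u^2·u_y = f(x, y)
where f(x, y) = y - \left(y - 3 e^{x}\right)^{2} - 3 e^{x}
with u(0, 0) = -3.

Answer: u(x, y) = y - 3 e^{x}

Derivation:
Substitute the ansatz u = A y + B e^{x} into the left-hand side.
Derivatives of the ansatz:
  u_y = A
Term by term:
  u·u_y = A^{2} y + A B e^{x}
  -u^2·u_y = - A^{3} y^{2} - 2 A^{2} B y e^{x} - A B^{2} e^{2 x}
So the left-hand side equals
  - A^{3} y^{2} - 2 A^{2} B y e^{x} + A^{2} y - A B^{2} e^{2 x} + A B e^{x}
This must equal f(x, y) identically; expanded, f = - y^{2} + 6 y e^{x} + y - 9 e^{2 x} - 3 e^{x}.
Matching coefficients of the independent functions:
  [y]:  A^{2} = 1
  [y^{2}]:  - A^{3} = -1
  [y e^{x}]:  - 2 A^{2} B = 6
  [e^{x}]:  A B = -3
  [e^{2 x}]:  - A B^{2} = -9
Solving: A = 1, B = -3.
Check against the point condition:
  u(0, 0) = -3  ⟹  B = -3  ✓
Hence u(x, y) = y - 3 e^{x}.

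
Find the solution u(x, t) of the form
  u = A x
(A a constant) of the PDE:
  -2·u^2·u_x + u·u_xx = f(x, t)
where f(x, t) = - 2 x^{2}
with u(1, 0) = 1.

Substitute the ansatz u = A x into the left-hand side.
Derivatives of the ansatz:
  u_x = A
  u_xx = 0
Term by term:
  -2·u^2·u_x = - 2 A^{3} x^{2}
  u·u_xx = 0
So the left-hand side equals
  - 2 A^{3} x^{2}
This must equal f(x, t) = - 2 x^{2} identically.
Matching coefficients of the independent functions:
  [x^{2}]:  - 2 A^{3} = -2
Solving: A = 1.
Check against the point condition:
  u(1, 0) = 1  ⟹  A = 1  ✓
Hence u(x, t) = x.

Answer: u(x, t) = x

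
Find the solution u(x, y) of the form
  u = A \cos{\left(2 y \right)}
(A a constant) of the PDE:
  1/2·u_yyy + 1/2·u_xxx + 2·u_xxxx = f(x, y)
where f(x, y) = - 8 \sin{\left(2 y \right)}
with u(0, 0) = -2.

Answer: u(x, y) = - 2 \cos{\left(2 y \right)}

Derivation:
Substitute the ansatz u = A \cos{\left(2 y \right)} into the left-hand side.
Derivatives of the ansatz:
  u_yyy = 8 A \sin{\left(2 y \right)}
  u_xxx = 0
  u_xxxx = 0
Term by term:
  1/2·u_yyy = 4 A \sin{\left(2 y \right)}
  1/2·u_xxx = 0
  2·u_xxxx = 0
So the left-hand side equals
  4 A \sin{\left(2 y \right)}
This must equal f(x, y) = - 8 \sin{\left(2 y \right)} identically.
Matching coefficients of the independent functions:
  [\sin{\left(2 y \right)}]:  4 A = -8
Solving: A = -2.
Check against the point condition:
  u(0, 0) = -2  ⟹  A = -2  ✓
Hence u(x, y) = - 2 \cos{\left(2 y \right)}.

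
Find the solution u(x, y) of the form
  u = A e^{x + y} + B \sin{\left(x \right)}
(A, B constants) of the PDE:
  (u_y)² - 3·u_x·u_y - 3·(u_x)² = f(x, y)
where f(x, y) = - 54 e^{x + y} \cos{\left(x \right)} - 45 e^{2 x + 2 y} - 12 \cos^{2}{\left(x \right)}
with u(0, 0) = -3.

Substitute the ansatz u = A e^{x + y} + B \sin{\left(x \right)} into the left-hand side.
Derivatives of the ansatz:
  u_y = A e^{x} e^{y}
  u_x = A e^{x} e^{y} + B \cos{\left(x \right)}
Term by term:
  (u_y)² = A^{2} e^{2 x} e^{2 y}
  -3·u_x·u_y = - 3 A^{2} e^{2 x} e^{2 y} - 3 A B e^{x} e^{y} \cos{\left(x \right)}
  -3·(u_x)² = - 3 A^{2} e^{2 x} e^{2 y} - 6 A B e^{x} e^{y} \cos{\left(x \right)} - 3 B^{2} \cos^{2}{\left(x \right)}
So the left-hand side equals
  - 5 A^{2} e^{2 x} e^{2 y} - 9 A B e^{x} e^{y} \cos{\left(x \right)} - 3 B^{2} \cos^{2}{\left(x \right)}
This must equal f(x, y) identically; expanded, f = - 45 e^{2 x} e^{2 y} - 54 e^{x} e^{y} \cos{\left(x \right)} - 12 \cos^{2}{\left(x \right)}.
Matching coefficients of the independent functions:
  [e^{2 x} e^{2 y}]:  - 5 A^{2} = -45
  [e^{x} e^{y} \cos{\left(x \right)}]:  - 9 A B = -54
  [\cos^{2}{\left(x \right)}]:  - 3 B^{2} = -12
These equations allow (A, B) = (-3, -2) or (3, 2).
Impose the point condition(s):
  u(0, 0) = -3  ⟹  A = -3
Only A = -3, B = -2 satisfies everything.
Hence u(x, y) = - 3 e^{x + y} - 2 \sin{\left(x \right)}.

Answer: u(x, y) = - 3 e^{x + y} - 2 \sin{\left(x \right)}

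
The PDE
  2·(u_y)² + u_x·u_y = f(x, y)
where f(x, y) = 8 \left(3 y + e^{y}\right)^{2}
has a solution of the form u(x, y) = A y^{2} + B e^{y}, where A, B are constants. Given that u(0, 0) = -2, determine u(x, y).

Answer: u(x, y) = - 3 y^{2} - 2 e^{y}

Derivation:
Substitute the ansatz u = A y^{2} + B e^{y} into the left-hand side.
Derivatives of the ansatz:
  u_y = 2 A y + B e^{y}
  u_x = 0
Term by term:
  2·(u_y)² = 8 A^{2} y^{2} + 8 A B y e^{y} + 2 B^{2} e^{2 y}
  u_x·u_y = 0
So the left-hand side equals
  8 A^{2} y^{2} + 8 A B y e^{y} + 2 B^{2} e^{2 y}
This must equal f(x, y) identically; expanded, f = 72 y^{2} + 48 y e^{y} + 8 e^{2 y}.
Matching coefficients of the independent functions:
  [y^{2}]:  8 A^{2} = 72
  [y e^{y}]:  8 A B = 48
  [e^{2 y}]:  2 B^{2} = 8
These equations allow (A, B) = (-3, -2) or (3, 2).
Impose the point condition(s):
  u(0, 0) = -2  ⟹  B = -2
Only A = -3, B = -2 satisfies everything.
Hence u(x, y) = - 3 y^{2} - 2 e^{y}.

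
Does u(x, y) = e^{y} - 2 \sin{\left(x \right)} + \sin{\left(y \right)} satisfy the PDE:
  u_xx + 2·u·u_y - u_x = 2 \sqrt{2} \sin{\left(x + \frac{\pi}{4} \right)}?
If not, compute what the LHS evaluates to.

Evaluate each term of the left-hand side for u = e^{y} - 2 \sin{\left(x \right)} + \sin{\left(y \right)}.
Derivatives:
  u_xx = 2 \sin{\left(x \right)}
  u_y = e^{y} + \cos{\left(y \right)}
  u_x = - 2 \cos{\left(x \right)}
Terms:
  u_xx = 2 \sin{\left(x \right)}
  2·u·u_y = 2 \left(e^{y} + \cos{\left(y \right)}\right) \left(e^{y} - 2 \sin{\left(x \right)} + \sin{\left(y \right)}\right)
  -u_x = 2 \cos{\left(x \right)}
Sum: LHS = 2 \left(e^{y} + \cos{\left(y \right)}\right) \left(e^{y} - 2 \sin{\left(x \right)} + \sin{\left(y \right)}\right) + 2 \sin{\left(x \right)} + 2 \cos{\left(x \right)}
Given right-hand side: 2 \sqrt{2} \sin{\left(x + \frac{\pi}{4} \right)}. Difference LHS − RHS = 2 \left(e^{y} + \cos{\left(y \right)}\right) \left(e^{y} - 2 \sin{\left(x \right)} + \sin{\left(y \right)}\right) + 2 \sin{\left(x \right)} - 2 \sqrt{2} \sin{\left(x + \frac{\pi}{4} \right)} + 2 \cos{\left(x \right)} ≠ 0, so u is not a solution.

Answer: No, the LHS evaluates to 2 \left(e^{y} + \cos{\left(y \right)}\right) \left(e^{y} - 2 \sin{\left(x \right)} + \sin{\left(y \right)}\right) + 2 \sin{\left(x \right)} + 2 \cos{\left(x \right)}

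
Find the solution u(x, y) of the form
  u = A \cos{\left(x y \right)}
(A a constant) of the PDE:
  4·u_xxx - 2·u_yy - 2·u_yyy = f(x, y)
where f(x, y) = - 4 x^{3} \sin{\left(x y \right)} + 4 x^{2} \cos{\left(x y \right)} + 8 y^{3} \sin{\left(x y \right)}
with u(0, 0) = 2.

Substitute the ansatz u = A \cos{\left(x y \right)} into the left-hand side.
Derivatives of the ansatz:
  u_xxx = A y^{3} \sin{\left(x y \right)}
  u_yy = - A x^{2} \cos{\left(x y \right)}
  u_yyy = A x^{3} \sin{\left(x y \right)}
Term by term:
  4·u_xxx = 4 A y^{3} \sin{\left(x y \right)}
  -2·u_yy = 2 A x^{2} \cos{\left(x y \right)}
  -2·u_yyy = - 2 A x^{3} \sin{\left(x y \right)}
So the left-hand side equals
  - 2 A x^{3} \sin{\left(x y \right)} + 2 A x^{2} \cos{\left(x y \right)} + 4 A y^{3} \sin{\left(x y \right)}
This must equal f(x, y) = - 4 x^{3} \sin{\left(x y \right)} + 4 x^{2} \cos{\left(x y \right)} + 8 y^{3} \sin{\left(x y \right)} identically.
Matching coefficients of the independent functions:
  [x^{2} \cos{\left(x y \right)}]:  2 A = 4
  [x^{3} \sin{\left(x y \right)}]:  - 2 A = -4
  [y^{3} \sin{\left(x y \right)}]:  4 A = 8
Solving: A = 2.
Check against the point condition:
  u(0, 0) = 2  ⟹  A = 2  ✓
Hence u(x, y) = 2 \cos{\left(x y \right)}.

Answer: u(x, y) = 2 \cos{\left(x y \right)}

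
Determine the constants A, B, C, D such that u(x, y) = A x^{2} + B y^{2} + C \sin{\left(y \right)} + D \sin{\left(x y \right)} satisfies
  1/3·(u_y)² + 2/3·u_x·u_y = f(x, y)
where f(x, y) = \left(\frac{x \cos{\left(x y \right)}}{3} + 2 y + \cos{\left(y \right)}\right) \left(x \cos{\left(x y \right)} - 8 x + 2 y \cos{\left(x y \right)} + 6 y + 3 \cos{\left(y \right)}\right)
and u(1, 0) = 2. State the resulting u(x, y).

Substitute the ansatz u = A x^{2} + B y^{2} + C \sin{\left(y \right)} + D \sin{\left(x y \right)} into the left-hand side.
Derivatives of the ansatz:
  u_y = 2 B y + C \cos{\left(y \right)} + D x \cos{\left(x y \right)}
  u_x = 2 A x + D y \cos{\left(x y \right)}
Term by term:
  1/3·(u_y)² = \frac{4 B^{2} y^{2}}{3} + \frac{4 B C y \cos{\left(y \right)}}{3} + \frac{4 B D x y \cos{\left(x y \right)}}{3} + \frac{C^{2} \cos^{2}{\left(y \right)}}{3} + \frac{2 C D x \cos{\left(y \right)} \cos{\left(x y \right)}}{3} + \frac{D^{2} x^{2} \cos^{2}{\left(x y \right)}}{3}
  2/3·u_x·u_y = \frac{8 A B x y}{3} + \frac{4 A C x \cos{\left(y \right)}}{3} + \frac{4 A D x^{2} \cos{\left(x y \right)}}{3} + \frac{4 B D y^{2} \cos{\left(x y \right)}}{3} + \frac{2 C D y \cos{\left(y \right)} \cos{\left(x y \right)}}{3} + \frac{2 D^{2} x y \cos^{2}{\left(x y \right)}}{3}
So the left-hand side equals
  \frac{8 A B x y}{3} + \frac{4 A C x \cos{\left(y \right)}}{3} + \frac{4 A D x^{2} \cos{\left(x y \right)}}{3} + \frac{4 B^{2} y^{2}}{3} + \frac{4 B C y \cos{\left(y \right)}}{3} + \frac{4 B D x y \cos{\left(x y \right)}}{3} + \frac{4 B D y^{2} \cos{\left(x y \right)}}{3} + \frac{C^{2} \cos^{2}{\left(y \right)}}{3} + \frac{2 C D x \cos{\left(y \right)} \cos{\left(x y \right)}}{3} + \frac{2 C D y \cos{\left(y \right)} \cos{\left(x y \right)}}{3} + \frac{D^{2} x^{2} \cos^{2}{\left(x y \right)}}{3} + \frac{2 D^{2} x y \cos^{2}{\left(x y \right)}}{3}
This must equal f(x, y) identically; expanded, f = \frac{x^{2} \cos^{2}{\left(x y \right)}}{3} - \frac{8 x^{2} \cos{\left(x y \right)}}{3} + \frac{2 x y \cos^{2}{\left(x y \right)}}{3} + 4 x y \cos{\left(x y \right)} - 16 x y + 2 x \cos{\left(y \right)} \cos{\left(x y \right)} - 8 x \cos{\left(y \right)} + 4 y^{2} \cos{\left(x y \right)} + 12 y^{2} + 2 y \cos{\left(y \right)} \cos{\left(x y \right)} + 12 y \cos{\left(y \right)} + 3 \cos^{2}{\left(y \right)}.
Matching coefficients of the independent functions:
  [y^{2}]:  \frac{4 B^{2}}{3} = 12
  [x y]:  \frac{8 A B}{3} = -16
  [x \cos{\left(y \right)}]:  \frac{4 A C}{3} = -8
  [x^{2} \cos{\left(x y \right)}]:  \frac{4 A D}{3} = - \frac{8}{3}
  [x^{2} \cos^{2}{\left(x y \right)}]:  \frac{D^{2}}{3} = \frac{1}{3}
  [y \cos{\left(y \right)}]:  \frac{4 B C}{3} = 12
  [y^{2} \cos{\left(x y \right)}, x y \cos{\left(x y \right)}]:  \frac{4 B D}{3} = 4
  [x y \cos^{2}{\left(x y \right)}]:  \frac{2 D^{2}}{3} = \frac{2}{3}
  [x \cos{\left(y \right)} \cos{\left(x y \right)}, y \cos{\left(y \right)} \cos{\left(x y \right)}]:  \frac{2 C D}{3} = 2
  [\cos^{2}{\left(y \right)}]:  \frac{C^{2}}{3} = 3
These equations allow (A, B, C, D) = (-2, 3, 3, 1) or (2, -3, -3, -1).
Impose the point condition(s):
  u(1, 0) = 2  ⟹  A = 2
Only A = 2, B = -3, C = -3, D = -1 satisfies everything.
Hence u(x, y) = 2 x^{2} - 3 y^{2} - 3 \sin{\left(y \right)} - \sin{\left(x y \right)}.

Answer: u(x, y) = 2 x^{2} - 3 y^{2} - 3 \sin{\left(y \right)} - \sin{\left(x y \right)}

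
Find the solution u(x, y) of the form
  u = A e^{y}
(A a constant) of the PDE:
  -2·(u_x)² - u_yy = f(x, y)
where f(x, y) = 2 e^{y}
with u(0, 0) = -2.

Answer: u(x, y) = - 2 e^{y}

Derivation:
Substitute the ansatz u = A e^{y} into the left-hand side.
Derivatives of the ansatz:
  u_x = 0
  u_yy = A e^{y}
Term by term:
  -2·(u_x)² = 0
  -u_yy = - A e^{y}
So the left-hand side equals
  - A e^{y}
This must equal f(x, y) = 2 e^{y} identically.
Matching coefficients of the independent functions:
  [e^{y}]:  - A = 2
Solving: A = -2.
Check against the point condition:
  u(0, 0) = -2  ⟹  A = -2  ✓
Hence u(x, y) = - 2 e^{y}.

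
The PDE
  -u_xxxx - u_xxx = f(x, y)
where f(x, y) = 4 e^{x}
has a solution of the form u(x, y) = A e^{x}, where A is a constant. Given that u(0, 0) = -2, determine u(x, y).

Answer: u(x, y) = - 2 e^{x}

Derivation:
Substitute the ansatz u = A e^{x} into the left-hand side.
Derivatives of the ansatz:
  u_xxxx = A e^{x}
  u_xxx = A e^{x}
Term by term:
  -u_xxxx = - A e^{x}
  -u_xxx = - A e^{x}
So the left-hand side equals
  - 2 A e^{x}
This must equal f(x, y) = 4 e^{x} identically.
Matching coefficients of the independent functions:
  [e^{x}]:  - 2 A = 4
Solving: A = -2.
Check against the point condition:
  u(0, 0) = -2  ⟹  A = -2  ✓
Hence u(x, y) = - 2 e^{x}.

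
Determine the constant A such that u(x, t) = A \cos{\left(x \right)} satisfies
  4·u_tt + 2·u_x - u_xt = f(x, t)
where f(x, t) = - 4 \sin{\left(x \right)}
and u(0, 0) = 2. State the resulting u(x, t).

Answer: u(x, t) = 2 \cos{\left(x \right)}

Derivation:
Substitute the ansatz u = A \cos{\left(x \right)} into the left-hand side.
Derivatives of the ansatz:
  u_tt = 0
  u_x = - A \sin{\left(x \right)}
  u_xt = 0
Term by term:
  4·u_tt = 0
  2·u_x = - 2 A \sin{\left(x \right)}
  -u_xt = 0
So the left-hand side equals
  - 2 A \sin{\left(x \right)}
This must equal f(x, t) = - 4 \sin{\left(x \right)} identically.
Matching coefficients of the independent functions:
  [\sin{\left(x \right)}]:  - 2 A = -4
Solving: A = 2.
Check against the point condition:
  u(0, 0) = 2  ⟹  A = 2  ✓
Hence u(x, t) = 2 \cos{\left(x \right)}.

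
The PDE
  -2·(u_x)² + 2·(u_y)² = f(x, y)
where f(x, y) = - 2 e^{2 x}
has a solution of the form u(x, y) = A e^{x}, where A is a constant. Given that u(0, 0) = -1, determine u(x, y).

Substitute the ansatz u = A e^{x} into the left-hand side.
Derivatives of the ansatz:
  u_x = A e^{x}
  u_y = 0
Term by term:
  -2·(u_x)² = - 2 A^{2} e^{2 x}
  2·(u_y)² = 0
So the left-hand side equals
  - 2 A^{2} e^{2 x}
This must equal f(x, y) = - 2 e^{2 x} identically.
Matching coefficients of the independent functions:
  [e^{2 x}]:  - 2 A^{2} = -2
These equations allow (A) = (-1) or (1).
Impose the point condition(s):
  u(0, 0) = -1  ⟹  A = -1
Only A = -1 satisfies everything.
Hence u(x, y) = - e^{x}.

Answer: u(x, y) = - e^{x}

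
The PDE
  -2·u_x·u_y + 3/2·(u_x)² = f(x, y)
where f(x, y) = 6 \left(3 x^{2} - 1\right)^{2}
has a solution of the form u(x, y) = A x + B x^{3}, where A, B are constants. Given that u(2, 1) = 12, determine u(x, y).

Substitute the ansatz u = A x + B x^{3} into the left-hand side.
Derivatives of the ansatz:
  u_x = A + 3 B x^{2}
  u_y = 0
Term by term:
  -2·u_x·u_y = 0
  3/2·(u_x)² = \frac{3 A^{2}}{2} + 9 A B x^{2} + \frac{27 B^{2} x^{4}}{2}
So the left-hand side equals
  \frac{3 A^{2}}{2} + 9 A B x^{2} + \frac{27 B^{2} x^{4}}{2}
This must equal f(x, y) identically; expanded, f = 54 x^{4} - 36 x^{2} + 6.
Matching coefficients of the independent functions:
  [constant term]:  \frac{3 A^{2}}{2} = 6
  [x^{2}]:  9 A B = -36
  [x^{4}]:  \frac{27 B^{2}}{2} = 54
These equations allow (A, B) = (-2, 2) or (2, -2).
Impose the point condition(s):
  u(2, 1) = 12  ⟹  2 A + 8 B = 12
Only A = -2, B = 2 satisfies everything.
Hence u(x, y) = 2 x^{3} - 2 x.

Answer: u(x, y) = 2 x^{3} - 2 x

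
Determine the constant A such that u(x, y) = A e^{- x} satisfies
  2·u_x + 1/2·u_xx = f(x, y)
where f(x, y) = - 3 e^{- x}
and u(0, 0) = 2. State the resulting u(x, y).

Substitute the ansatz u = A e^{- x} into the left-hand side.
Derivatives of the ansatz:
  u_x = - A e^{- x}
  u_xx = A e^{- x}
Term by term:
  2·u_x = - 2 A e^{- x}
  1/2·u_xx = \frac{A e^{- x}}{2}
So the left-hand side equals
  - \frac{3 A e^{- x}}{2}
This must equal f(x, y) = - 3 e^{- x} identically.
Matching coefficients of the independent functions:
  [e^{- x}]:  - \frac{3 A}{2} = -3
Solving: A = 2.
Check against the point condition:
  u(0, 0) = 2  ⟹  A = 2  ✓
Hence u(x, y) = 2 e^{- x}.

Answer: u(x, y) = 2 e^{- x}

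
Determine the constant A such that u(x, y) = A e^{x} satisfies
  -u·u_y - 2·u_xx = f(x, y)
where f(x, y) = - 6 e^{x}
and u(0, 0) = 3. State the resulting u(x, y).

Answer: u(x, y) = 3 e^{x}

Derivation:
Substitute the ansatz u = A e^{x} into the left-hand side.
Derivatives of the ansatz:
  u_y = 0
  u_xx = A e^{x}
Term by term:
  -u·u_y = 0
  -2·u_xx = - 2 A e^{x}
So the left-hand side equals
  - 2 A e^{x}
This must equal f(x, y) = - 6 e^{x} identically.
Matching coefficients of the independent functions:
  [e^{x}]:  - 2 A = -6
Solving: A = 3.
Check against the point condition:
  u(0, 0) = 3  ⟹  A = 3  ✓
Hence u(x, y) = 3 e^{x}.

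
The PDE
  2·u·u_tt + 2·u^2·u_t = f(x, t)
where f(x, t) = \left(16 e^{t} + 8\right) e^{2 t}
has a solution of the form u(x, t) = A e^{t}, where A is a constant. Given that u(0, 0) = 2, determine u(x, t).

Answer: u(x, t) = 2 e^{t}

Derivation:
Substitute the ansatz u = A e^{t} into the left-hand side.
Derivatives of the ansatz:
  u_tt = A e^{t}
  u_t = A e^{t}
Term by term:
  2·u·u_tt = 2 A^{2} e^{2 t}
  2·u^2·u_t = 2 A^{3} e^{3 t}
So the left-hand side equals
  2 A^{3} e^{3 t} + 2 A^{2} e^{2 t}
This must equal f(x, t) = \left(16 e^{t} + 8\right) e^{2 t} identically.
Matching coefficients of the independent functions:
  [e^{2 t}]:  2 A^{2} = 8
  [e^{3 t}]:  2 A^{3} = 16
Solving: A = 2.
Check against the point condition:
  u(0, 0) = 2  ⟹  A = 2  ✓
Hence u(x, t) = 2 e^{t}.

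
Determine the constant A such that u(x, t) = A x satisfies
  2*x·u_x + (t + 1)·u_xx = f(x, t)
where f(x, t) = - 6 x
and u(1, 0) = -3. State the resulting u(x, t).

Answer: u(x, t) = - 3 x

Derivation:
Substitute the ansatz u = A x into the left-hand side.
Derivatives of the ansatz:
  u_x = A
  u_xx = 0
Term by term:
  2*x·u_x = 2 A x
  (t + 1)·u_xx = 0
So the left-hand side equals
  2 A x
This must equal f(x, t) = - 6 x identically.
Matching coefficients of the independent functions:
  [x]:  2 A = -6
Solving: A = -3.
Check against the point condition:
  u(1, 0) = -3  ⟹  A = -3  ✓
Hence u(x, t) = - 3 x.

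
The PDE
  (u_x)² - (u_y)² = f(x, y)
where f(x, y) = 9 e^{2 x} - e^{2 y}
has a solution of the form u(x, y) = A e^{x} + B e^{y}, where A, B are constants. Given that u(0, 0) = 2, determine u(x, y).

Substitute the ansatz u = A e^{x} + B e^{y} into the left-hand side.
Derivatives of the ansatz:
  u_x = A e^{x}
  u_y = B e^{y}
Term by term:
  (u_x)² = A^{2} e^{2 x}
  -(u_y)² = - B^{2} e^{2 y}
So the left-hand side equals
  A^{2} e^{2 x} - B^{2} e^{2 y}
This must equal f(x, y) = 9 e^{2 x} - e^{2 y} identically.
Matching coefficients of the independent functions:
  [e^{2 x}]:  A^{2} = 9
  [e^{2 y}]:  - B^{2} = -1
These equations allow (A, B) = (-3, -1) or (-3, 1) or (3, -1) or (3, 1).
Impose the point condition(s):
  u(0, 0) = 2  ⟹  A + B = 2
Only A = 3, B = -1 satisfies everything.
Hence u(x, y) = 3 e^{x} - e^{y}.

Answer: u(x, y) = 3 e^{x} - e^{y}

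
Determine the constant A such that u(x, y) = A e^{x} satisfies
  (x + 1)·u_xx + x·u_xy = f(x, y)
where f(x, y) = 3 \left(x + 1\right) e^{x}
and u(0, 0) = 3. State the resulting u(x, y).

Substitute the ansatz u = A e^{x} into the left-hand side.
Derivatives of the ansatz:
  u_xx = A e^{x}
  u_xy = 0
Term by term:
  (x + 1)·u_xx = A x e^{x} + A e^{x}
  x·u_xy = 0
So the left-hand side equals
  A x e^{x} + A e^{x}
This must equal f(x, y) identically; expanded, f = 3 x e^{x} + 3 e^{x}.
Matching coefficients of the independent functions:
  [x e^{x}, e^{x}]:  A = 3
Solving: A = 3.
Check against the point condition:
  u(0, 0) = 3  ⟹  A = 3  ✓
Hence u(x, y) = 3 e^{x}.

Answer: u(x, y) = 3 e^{x}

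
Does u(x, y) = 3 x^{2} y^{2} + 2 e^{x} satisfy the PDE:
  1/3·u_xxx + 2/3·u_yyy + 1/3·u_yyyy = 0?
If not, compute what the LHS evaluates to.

Evaluate each term of the left-hand side for u = 3 x^{2} y^{2} + 2 e^{x}.
Derivatives:
  u_xxx = 2 e^{x}
  u_yyy = 0
  u_yyyy = 0
Terms:
  1/3·u_xxx = \frac{2 e^{x}}{3}
  2/3·u_yyy = 0
  1/3·u_yyyy = 0
Sum: LHS = \frac{2 e^{x}}{3}
Given right-hand side: 0. Difference LHS − RHS = \frac{2 e^{x}}{3} ≠ 0, so u is not a solution.

Answer: No, the LHS evaluates to \frac{2 e^{x}}{3}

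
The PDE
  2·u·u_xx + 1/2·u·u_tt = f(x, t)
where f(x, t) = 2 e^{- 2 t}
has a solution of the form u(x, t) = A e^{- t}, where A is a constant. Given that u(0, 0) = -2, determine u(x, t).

Substitute the ansatz u = A e^{- t} into the left-hand side.
Derivatives of the ansatz:
  u_xx = 0
  u_tt = A e^{- t}
Term by term:
  2·u·u_xx = 0
  1/2·u·u_tt = \frac{A^{2} e^{- 2 t}}{2}
So the left-hand side equals
  \frac{A^{2} e^{- 2 t}}{2}
This must equal f(x, t) = 2 e^{- 2 t} identically.
Matching coefficients of the independent functions:
  [e^{- 2 t}]:  \frac{A^{2}}{2} = 2
These equations allow (A) = (-2) or (2).
Impose the point condition(s):
  u(0, 0) = -2  ⟹  A = -2
Only A = -2 satisfies everything.
Hence u(x, t) = - 2 e^{- t}.

Answer: u(x, t) = - 2 e^{- t}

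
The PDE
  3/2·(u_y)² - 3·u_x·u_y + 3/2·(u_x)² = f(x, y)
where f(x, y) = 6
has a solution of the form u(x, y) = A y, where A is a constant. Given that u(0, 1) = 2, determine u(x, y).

Answer: u(x, y) = 2 y

Derivation:
Substitute the ansatz u = A y into the left-hand side.
Derivatives of the ansatz:
  u_y = A
  u_x = 0
Term by term:
  3/2·(u_y)² = \frac{3 A^{2}}{2}
  -3·u_x·u_y = 0
  3/2·(u_x)² = 0
So the left-hand side equals
  \frac{3 A^{2}}{2}
This must equal f(x, y) = 6 identically.
Matching coefficients of the independent functions:
  [constant term]:  \frac{3 A^{2}}{2} = 6
These equations allow (A) = (-2) or (2).
Impose the point condition(s):
  u(0, 1) = 2  ⟹  A = 2
Only A = 2 satisfies everything.
Hence u(x, y) = 2 y.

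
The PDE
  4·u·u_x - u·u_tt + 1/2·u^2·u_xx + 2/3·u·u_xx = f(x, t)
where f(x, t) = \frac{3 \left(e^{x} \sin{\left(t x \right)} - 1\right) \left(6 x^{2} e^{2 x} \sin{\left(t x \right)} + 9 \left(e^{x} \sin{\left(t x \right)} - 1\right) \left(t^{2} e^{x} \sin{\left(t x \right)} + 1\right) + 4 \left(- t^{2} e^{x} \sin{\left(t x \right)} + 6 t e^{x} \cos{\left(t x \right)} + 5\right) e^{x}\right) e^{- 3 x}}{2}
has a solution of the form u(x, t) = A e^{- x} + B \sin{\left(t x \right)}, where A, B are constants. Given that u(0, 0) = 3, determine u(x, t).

Substitute the ansatz u = A e^{- x} + B \sin{\left(t x \right)} into the left-hand side.
Derivatives of the ansatz:
  u_x = - A e^{- x} + B t \cos{\left(t x \right)}
  u_tt = - B x^{2} \sin{\left(t x \right)}
  u_xx = A e^{- x} - B t^{2} \sin{\left(t x \right)}
Term by term:
  4·u·u_x = - 4 A^{2} e^{- 2 x} + 4 A B t e^{- x} \cos{\left(t x \right)} - 4 A B e^{- x} \sin{\left(t x \right)} + 4 B^{2} t \sin{\left(t x \right)} \cos{\left(t x \right)}
  -u·u_tt = A B x^{2} e^{- x} \sin{\left(t x \right)} + B^{2} x^{2} \sin^{2}{\left(t x \right)}
  1/2·u^2·u_xx = \frac{A^{3} e^{- 3 x}}{2} - \frac{A^{2} B t^{2} e^{- 2 x} \sin{\left(t x \right)}}{2} + A^{2} B e^{- 2 x} \sin{\left(t x \right)} - A B^{2} t^{2} e^{- x} \sin^{2}{\left(t x \right)} + \frac{A B^{2} e^{- x} \sin^{2}{\left(t x \right)}}{2} - \frac{B^{3} t^{2} \sin^{3}{\left(t x \right)}}{2}
  2/3·u·u_xx = \frac{2 A^{2} e^{- 2 x}}{3} - \frac{2 A B t^{2} e^{- x} \sin{\left(t x \right)}}{3} + \frac{2 A B e^{- x} \sin{\left(t x \right)}}{3} - \frac{2 B^{2} t^{2} \sin^{2}{\left(t x \right)}}{3}
So the left-hand side equals
  \frac{A^{3} e^{- 3 x}}{2} - \frac{A^{2} B t^{2} e^{- 2 x} \sin{\left(t x \right)}}{2} + A^{2} B e^{- 2 x} \sin{\left(t x \right)} - \frac{10 A^{2} e^{- 2 x}}{3} - A B^{2} t^{2} e^{- x} \sin^{2}{\left(t x \right)} + \frac{A B^{2} e^{- x} \sin^{2}{\left(t x \right)}}{2} - \frac{2 A B t^{2} e^{- x} \sin{\left(t x \right)}}{3} + 4 A B t e^{- x} \cos{\left(t x \right)} + A B x^{2} e^{- x} \sin{\left(t x \right)} - \frac{10 A B e^{- x} \sin{\left(t x \right)}}{3} - \frac{B^{3} t^{2} \sin^{3}{\left(t x \right)}}{2} - \frac{2 B^{2} t^{2} \sin^{2}{\left(t x \right)}}{3} + 4 B^{2} t \sin{\left(t x \right)} \cos{\left(t x \right)} + B^{2} x^{2} \sin^{2}{\left(t x \right)}
This must equal f(x, t) identically; expanded, f = \frac{27 t^{2} \sin^{3}{\left(t x \right)}}{2} - 6 t^{2} \sin^{2}{\left(t x \right)} - 27 t^{2} e^{- x} \sin^{2}{\left(t x \right)} + 6 t^{2} e^{- x} \sin{\left(t x \right)} + \frac{27 t^{2} e^{- 2 x} \sin{\left(t x \right)}}{2} + 36 t \sin{\left(t x \right)} \cos{\left(t x \right)} - 36 t e^{- x} \cos{\left(t x \right)} + 9 x^{2} \sin^{2}{\left(t x \right)} - 9 x^{2} e^{- x} \sin{\left(t x \right)} + \frac{27 e^{- x} \sin^{2}{\left(t x \right)}}{2} + 30 e^{- x} \sin{\left(t x \right)} - 27 e^{- 2 x} \sin{\left(t x \right)} - 30 e^{- 2 x} + \frac{27 e^{- 3 x}}{2}.
Matching coefficients of the independent functions:
  [t^{2} \sin^{2}{\left(t x \right)}]:  - \frac{2 B^{2}}{3} = -6
  [t^{2} \sin^{3}{\left(t x \right)}]:  - \frac{B^{3}}{2} = \frac{27}{2}
  [x^{2} \sin^{2}{\left(t x \right)}]:  B^{2} = 9
  [e^{- 2 x} \sin{\left(t x \right)}]:  A^{2} B = -27
  [e^{- x} \sin{\left(t x \right)}]:  - \frac{10 A B}{3} = 30
  [e^{- x} \sin^{2}{\left(t x \right)}]:  \frac{A B^{2}}{2} = \frac{27}{2}
  [t e^{- x} \cos{\left(t x \right)}]:  4 A B = -36
  [t \sin{\left(t x \right)} \cos{\left(t x \right)}]:  4 B^{2} = 36
  [t^{2} e^{- 2 x} \sin{\left(t x \right)}]:  - \frac{A^{2} B}{2} = \frac{27}{2}
  [t^{2} e^{- x} \sin{\left(t x \right)}]:  - \frac{2 A B}{3} = 6
  [t^{2} e^{- x} \sin^{2}{\left(t x \right)}]:  - A B^{2} = -27
  [x^{2} e^{- x} \sin{\left(t x \right)}]:  A B = -9
  [e^{- 3 x}]:  \frac{A^{3}}{2} = \frac{27}{2}
  [e^{- 2 x}]:  - \frac{10 A^{2}}{3} = -30
Solving: A = 3, B = -3.
Check against the point condition:
  u(0, 0) = 3  ⟹  A = 3  ✓
Hence u(x, t) = - 3 \sin{\left(t x \right)} + 3 e^{- x}.

Answer: u(x, t) = - 3 \sin{\left(t x \right)} + 3 e^{- x}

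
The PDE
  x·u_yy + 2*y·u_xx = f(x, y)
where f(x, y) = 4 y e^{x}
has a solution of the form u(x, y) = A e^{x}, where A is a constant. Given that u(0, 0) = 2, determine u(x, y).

Substitute the ansatz u = A e^{x} into the left-hand side.
Derivatives of the ansatz:
  u_yy = 0
  u_xx = A e^{x}
Term by term:
  x·u_yy = 0
  2*y·u_xx = 2 A y e^{x}
So the left-hand side equals
  2 A y e^{x}
This must equal f(x, y) = 4 y e^{x} identically.
Matching coefficients of the independent functions:
  [y e^{x}]:  2 A = 4
Solving: A = 2.
Check against the point condition:
  u(0, 0) = 2  ⟹  A = 2  ✓
Hence u(x, y) = 2 e^{x}.

Answer: u(x, y) = 2 e^{x}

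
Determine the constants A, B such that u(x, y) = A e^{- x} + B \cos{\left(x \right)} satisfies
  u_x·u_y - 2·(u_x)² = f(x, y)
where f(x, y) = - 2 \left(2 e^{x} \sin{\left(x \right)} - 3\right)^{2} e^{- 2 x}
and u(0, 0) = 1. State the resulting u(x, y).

Substitute the ansatz u = A e^{- x} + B \cos{\left(x \right)} into the left-hand side.
Derivatives of the ansatz:
  u_x = - A e^{- x} - B \sin{\left(x \right)}
  u_y = 0
Term by term:
  u_x·u_y = 0
  -2·(u_x)² = - 2 A^{2} e^{- 2 x} - 4 A B e^{- x} \sin{\left(x \right)} - 2 B^{2} \sin^{2}{\left(x \right)}
So the left-hand side equals
  - 2 A^{2} e^{- 2 x} - 4 A B e^{- x} \sin{\left(x \right)} - 2 B^{2} \sin^{2}{\left(x \right)}
This must equal f(x, y) identically; expanded, f = - 8 \sin^{2}{\left(x \right)} + 24 e^{- x} \sin{\left(x \right)} - 18 e^{- 2 x}.
Matching coefficients of the independent functions:
  [e^{- x} \sin{\left(x \right)}]:  - 4 A B = 24
  [e^{- 2 x}]:  - 2 A^{2} = -18
  [\sin^{2}{\left(x \right)}]:  - 2 B^{2} = -8
These equations allow (A, B) = (-3, 2) or (3, -2).
Impose the point condition(s):
  u(0, 0) = 1  ⟹  A + B = 1
Only A = 3, B = -2 satisfies everything.
Hence u(x, y) = - 2 \cos{\left(x \right)} + 3 e^{- x}.

Answer: u(x, y) = - 2 \cos{\left(x \right)} + 3 e^{- x}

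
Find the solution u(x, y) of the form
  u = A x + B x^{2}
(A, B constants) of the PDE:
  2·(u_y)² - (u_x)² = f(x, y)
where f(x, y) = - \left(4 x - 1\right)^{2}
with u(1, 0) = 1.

Substitute the ansatz u = A x + B x^{2} into the left-hand side.
Derivatives of the ansatz:
  u_y = 0
  u_x = A + 2 B x
Term by term:
  2·(u_y)² = 0
  -(u_x)² = - A^{2} - 4 A B x - 4 B^{2} x^{2}
So the left-hand side equals
  - A^{2} - 4 A B x - 4 B^{2} x^{2}
This must equal f(x, y) identically; expanded, f = - 16 x^{2} + 8 x - 1.
Matching coefficients of the independent functions:
  [constant term]:  - A^{2} = -1
  [x]:  - 4 A B = 8
  [x^{2}]:  - 4 B^{2} = -16
These equations allow (A, B) = (-1, 2) or (1, -2).
Impose the point condition(s):
  u(1, 0) = 1  ⟹  A + B = 1
Only A = -1, B = 2 satisfies everything.
Hence u(x, y) = 2 x^{2} - x.

Answer: u(x, y) = 2 x^{2} - x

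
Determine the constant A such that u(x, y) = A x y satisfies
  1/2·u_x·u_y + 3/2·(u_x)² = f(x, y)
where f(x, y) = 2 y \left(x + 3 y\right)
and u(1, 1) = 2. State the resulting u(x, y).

Substitute the ansatz u = A x y into the left-hand side.
Derivatives of the ansatz:
  u_x = A y
  u_y = A x
Term by term:
  1/2·u_x·u_y = \frac{A^{2} x y}{2}
  3/2·(u_x)² = \frac{3 A^{2} y^{2}}{2}
So the left-hand side equals
  \frac{A^{2} x y}{2} + \frac{3 A^{2} y^{2}}{2}
This must equal f(x, y) identically; expanded, f = 2 x y + 6 y^{2}.
Matching coefficients of the independent functions:
  [y^{2}]:  \frac{3 A^{2}}{2} = 6
  [x y]:  \frac{A^{2}}{2} = 2
These equations allow (A) = (-2) or (2).
Impose the point condition(s):
  u(1, 1) = 2  ⟹  A = 2
Only A = 2 satisfies everything.
Hence u(x, y) = 2 x y.

Answer: u(x, y) = 2 x y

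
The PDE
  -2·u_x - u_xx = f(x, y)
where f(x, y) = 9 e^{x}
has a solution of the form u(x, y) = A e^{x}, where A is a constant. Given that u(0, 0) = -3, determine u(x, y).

Substitute the ansatz u = A e^{x} into the left-hand side.
Derivatives of the ansatz:
  u_x = A e^{x}
  u_xx = A e^{x}
Term by term:
  -2·u_x = - 2 A e^{x}
  -u_xx = - A e^{x}
So the left-hand side equals
  - 3 A e^{x}
This must equal f(x, y) = 9 e^{x} identically.
Matching coefficients of the independent functions:
  [e^{x}]:  - 3 A = 9
Solving: A = -3.
Check against the point condition:
  u(0, 0) = -3  ⟹  A = -3  ✓
Hence u(x, y) = - 3 e^{x}.

Answer: u(x, y) = - 3 e^{x}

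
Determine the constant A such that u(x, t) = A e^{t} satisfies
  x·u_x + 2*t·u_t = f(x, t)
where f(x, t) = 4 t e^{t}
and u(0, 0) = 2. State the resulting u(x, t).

Answer: u(x, t) = 2 e^{t}

Derivation:
Substitute the ansatz u = A e^{t} into the left-hand side.
Derivatives of the ansatz:
  u_x = 0
  u_t = A e^{t}
Term by term:
  x·u_x = 0
  2*t·u_t = 2 A t e^{t}
So the left-hand side equals
  2 A t e^{t}
This must equal f(x, t) = 4 t e^{t} identically.
Matching coefficients of the independent functions:
  [t e^{t}]:  2 A = 4
Solving: A = 2.
Check against the point condition:
  u(0, 0) = 2  ⟹  A = 2  ✓
Hence u(x, t) = 2 e^{t}.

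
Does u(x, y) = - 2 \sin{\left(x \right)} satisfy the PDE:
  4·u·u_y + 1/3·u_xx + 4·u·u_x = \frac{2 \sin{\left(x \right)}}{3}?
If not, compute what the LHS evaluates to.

Evaluate each term of the left-hand side for u = - 2 \sin{\left(x \right)}.
Derivatives:
  u_y = 0
  u_xx = 2 \sin{\left(x \right)}
  u_x = - 2 \cos{\left(x \right)}
Terms:
  4·u·u_y = 0
  1/3·u_xx = \frac{2 \sin{\left(x \right)}}{3}
  4·u·u_x = 8 \sin{\left(2 x \right)}
Sum: LHS = \frac{2 \left(24 \cos{\left(x \right)} + 1\right) \sin{\left(x \right)}}{3}
Given right-hand side: \frac{2 \sin{\left(x \right)}}{3}. Difference LHS − RHS = 8 \sin{\left(2 x \right)} ≠ 0, so u is not a solution.

Answer: No, the LHS evaluates to \frac{2 \left(24 \cos{\left(x \right)} + 1\right) \sin{\left(x \right)}}{3}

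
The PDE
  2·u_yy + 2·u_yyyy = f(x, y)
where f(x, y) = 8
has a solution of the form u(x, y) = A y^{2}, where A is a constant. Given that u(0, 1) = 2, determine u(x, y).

Answer: u(x, y) = 2 y^{2}

Derivation:
Substitute the ansatz u = A y^{2} into the left-hand side.
Derivatives of the ansatz:
  u_yy = 2 A
  u_yyyy = 0
Term by term:
  2·u_yy = 4 A
  2·u_yyyy = 0
So the left-hand side equals
  4 A
This must equal f(x, y) = 8 identically.
Matching coefficients of the independent functions:
  [constant term]:  4 A = 8
Solving: A = 2.
Check against the point condition:
  u(0, 1) = 2  ⟹  A = 2  ✓
Hence u(x, y) = 2 y^{2}.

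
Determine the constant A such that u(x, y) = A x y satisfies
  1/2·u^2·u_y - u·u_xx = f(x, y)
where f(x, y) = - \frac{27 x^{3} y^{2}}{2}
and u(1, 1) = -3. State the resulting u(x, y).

Answer: u(x, y) = - 3 x y

Derivation:
Substitute the ansatz u = A x y into the left-hand side.
Derivatives of the ansatz:
  u_y = A x
  u_xx = 0
Term by term:
  1/2·u^2·u_y = \frac{A^{3} x^{3} y^{2}}{2}
  -u·u_xx = 0
So the left-hand side equals
  \frac{A^{3} x^{3} y^{2}}{2}
This must equal f(x, y) = - \frac{27 x^{3} y^{2}}{2} identically.
Matching coefficients of the independent functions:
  [x^{3} y^{2}]:  \frac{A^{3}}{2} = - \frac{27}{2}
Solving: A = -3.
Check against the point condition:
  u(1, 1) = -3  ⟹  A = -3  ✓
Hence u(x, y) = - 3 x y.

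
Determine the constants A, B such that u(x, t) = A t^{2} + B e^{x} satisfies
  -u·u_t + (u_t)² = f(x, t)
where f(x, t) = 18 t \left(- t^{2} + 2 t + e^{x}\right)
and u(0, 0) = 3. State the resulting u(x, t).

Answer: u(x, t) = - 3 t^{2} + 3 e^{x}

Derivation:
Substitute the ansatz u = A t^{2} + B e^{x} into the left-hand side.
Derivatives of the ansatz:
  u_t = 2 A t
Term by term:
  -u·u_t = - 2 A^{2} t^{3} - 2 A B t e^{x}
  (u_t)² = 4 A^{2} t^{2}
So the left-hand side equals
  - 2 A^{2} t^{3} + 4 A^{2} t^{2} - 2 A B t e^{x}
This must equal f(x, t) identically; expanded, f = - 18 t^{3} + 36 t^{2} + 18 t e^{x}.
Matching coefficients of the independent functions:
  [t^{2}]:  4 A^{2} = 36
  [t^{3}]:  - 2 A^{2} = -18
  [t e^{x}]:  - 2 A B = 18
These equations allow (A, B) = (-3, 3) or (3, -3).
Impose the point condition(s):
  u(0, 0) = 3  ⟹  B = 3
Only A = -3, B = 3 satisfies everything.
Hence u(x, t) = - 3 t^{2} + 3 e^{x}.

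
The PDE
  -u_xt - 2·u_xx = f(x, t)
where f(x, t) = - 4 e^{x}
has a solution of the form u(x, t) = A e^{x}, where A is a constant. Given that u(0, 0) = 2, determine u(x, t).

Answer: u(x, t) = 2 e^{x}

Derivation:
Substitute the ansatz u = A e^{x} into the left-hand side.
Derivatives of the ansatz:
  u_xt = 0
  u_xx = A e^{x}
Term by term:
  -u_xt = 0
  -2·u_xx = - 2 A e^{x}
So the left-hand side equals
  - 2 A e^{x}
This must equal f(x, t) = - 4 e^{x} identically.
Matching coefficients of the independent functions:
  [e^{x}]:  - 2 A = -4
Solving: A = 2.
Check against the point condition:
  u(0, 0) = 2  ⟹  A = 2  ✓
Hence u(x, t) = 2 e^{x}.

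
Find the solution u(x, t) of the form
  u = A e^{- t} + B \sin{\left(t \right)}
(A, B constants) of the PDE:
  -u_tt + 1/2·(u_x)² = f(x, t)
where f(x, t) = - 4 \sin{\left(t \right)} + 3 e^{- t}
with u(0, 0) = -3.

Substitute the ansatz u = A e^{- t} + B \sin{\left(t \right)} into the left-hand side.
Derivatives of the ansatz:
  u_tt = A e^{- t} - B \sin{\left(t \right)}
  u_x = 0
Term by term:
  -u_tt = - A e^{- t} + B \sin{\left(t \right)}
  1/2·(u_x)² = 0
So the left-hand side equals
  - A e^{- t} + B \sin{\left(t \right)}
This must equal f(x, t) = - 4 \sin{\left(t \right)} + 3 e^{- t} identically.
Matching coefficients of the independent functions:
  [e^{- t}]:  - A = 3
  [\sin{\left(t \right)}]:  B = -4
Solving: A = -3, B = -4.
Check against the point condition:
  u(0, 0) = -3  ⟹  A = -3  ✓
Hence u(x, t) = - 4 \sin{\left(t \right)} - 3 e^{- t}.

Answer: u(x, t) = - 4 \sin{\left(t \right)} - 3 e^{- t}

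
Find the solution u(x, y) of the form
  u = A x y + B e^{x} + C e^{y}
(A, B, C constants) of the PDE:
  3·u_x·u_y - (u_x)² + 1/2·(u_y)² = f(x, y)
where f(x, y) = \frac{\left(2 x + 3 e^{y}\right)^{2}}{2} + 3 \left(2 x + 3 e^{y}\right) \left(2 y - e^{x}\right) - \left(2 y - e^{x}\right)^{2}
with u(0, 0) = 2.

Substitute the ansatz u = A x y + B e^{x} + C e^{y} into the left-hand side.
Derivatives of the ansatz:
  u_x = A y + B e^{x}
  u_y = A x + C e^{y}
Term by term:
  3·u_x·u_y = 3 A^{2} x y + 3 A B x e^{x} + 3 A C y e^{y} + 3 B C e^{x} e^{y}
  -(u_x)² = - A^{2} y^{2} - 2 A B y e^{x} - B^{2} e^{2 x}
  1/2·(u_y)² = \frac{A^{2} x^{2}}{2} + A C x e^{y} + \frac{C^{2} e^{2 y}}{2}
So the left-hand side equals
  \frac{A^{2} x^{2}}{2} + 3 A^{2} x y - A^{2} y^{2} + 3 A B x e^{x} - 2 A B y e^{x} + A C x e^{y} + 3 A C y e^{y} - B^{2} e^{2 x} + 3 B C e^{x} e^{y} + \frac{C^{2} e^{2 y}}{2}
This must equal f(x, y) identically; expanded, f = 2 x^{2} + 12 x y - 6 x e^{x} + 6 x e^{y} - 4 y^{2} + 4 y e^{x} + 18 y e^{y} - e^{2 x} - 9 e^{x} e^{y} + \frac{9 e^{2 y}}{2}.
Matching coefficients of the independent functions:
  [x^{2}]:  \frac{A^{2}}{2} = 2
  [y^{2}]:  - A^{2} = -4
  [x y]:  3 A^{2} = 12
  [x e^{x}]:  3 A B = -6
  [x e^{y}]:  A C = 6
  [y e^{x}]:  - 2 A B = 4
  [y e^{y}]:  3 A C = 18
  [e^{x} e^{y}]:  3 B C = -9
  [e^{2 x}]:  - B^{2} = -1
  [e^{2 y}]:  \frac{C^{2}}{2} = \frac{9}{2}
These equations allow (A, B, C) = (-2, 1, -3) or (2, -1, 3).
Impose the point condition(s):
  u(0, 0) = 2  ⟹  B + C = 2
Only A = 2, B = -1, C = 3 satisfies everything.
Hence u(x, y) = 2 x y - e^{x} + 3 e^{y}.

Answer: u(x, y) = 2 x y - e^{x} + 3 e^{y}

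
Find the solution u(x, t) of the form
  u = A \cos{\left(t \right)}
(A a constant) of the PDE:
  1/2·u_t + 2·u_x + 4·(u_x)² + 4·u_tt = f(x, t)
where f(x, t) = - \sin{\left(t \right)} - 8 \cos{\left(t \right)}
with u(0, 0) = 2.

Substitute the ansatz u = A \cos{\left(t \right)} into the left-hand side.
Derivatives of the ansatz:
  u_t = - A \sin{\left(t \right)}
  u_x = 0
  u_tt = - A \cos{\left(t \right)}
Term by term:
  1/2·u_t = - \frac{A \sin{\left(t \right)}}{2}
  2·u_x = 0
  4·(u_x)² = 0
  4·u_tt = - 4 A \cos{\left(t \right)}
So the left-hand side equals
  - \frac{A \sin{\left(t \right)}}{2} - 4 A \cos{\left(t \right)}
This must equal f(x, t) = - \sin{\left(t \right)} - 8 \cos{\left(t \right)} identically.
Matching coefficients of the independent functions:
  [\sin{\left(t \right)}]:  - \frac{A}{2} = -1
  [\cos{\left(t \right)}]:  - 4 A = -8
Solving: A = 2.
Check against the point condition:
  u(0, 0) = 2  ⟹  A = 2  ✓
Hence u(x, t) = 2 \cos{\left(t \right)}.

Answer: u(x, t) = 2 \cos{\left(t \right)}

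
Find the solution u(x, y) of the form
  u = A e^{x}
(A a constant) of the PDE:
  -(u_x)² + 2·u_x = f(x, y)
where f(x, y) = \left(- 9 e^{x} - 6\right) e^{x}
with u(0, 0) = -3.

Answer: u(x, y) = - 3 e^{x}

Derivation:
Substitute the ansatz u = A e^{x} into the left-hand side.
Derivatives of the ansatz:
  u_x = A e^{x}
Term by term:
  -(u_x)² = - A^{2} e^{2 x}
  2·u_x = 2 A e^{x}
So the left-hand side equals
  - A^{2} e^{2 x} + 2 A e^{x}
This must equal f(x, y) = \left(- 9 e^{x} - 6\right) e^{x} identically.
Matching coefficients of the independent functions:
  [e^{x}]:  2 A = -6
  [e^{2 x}]:  - A^{2} = -9
Solving: A = -3.
Check against the point condition:
  u(0, 0) = -3  ⟹  A = -3  ✓
Hence u(x, y) = - 3 e^{x}.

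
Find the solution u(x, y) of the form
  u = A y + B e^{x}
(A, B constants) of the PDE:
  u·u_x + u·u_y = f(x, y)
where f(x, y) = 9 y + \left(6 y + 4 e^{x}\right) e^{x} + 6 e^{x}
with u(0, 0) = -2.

Substitute the ansatz u = A y + B e^{x} into the left-hand side.
Derivatives of the ansatz:
  u_x = B e^{x}
  u_y = A
Term by term:
  u·u_x = A B y e^{x} + B^{2} e^{2 x}
  u·u_y = A^{2} y + A B e^{x}
So the left-hand side equals
  A^{2} y + A B y e^{x} + A B e^{x} + B^{2} e^{2 x}
This must equal f(x, y) = 9 y + \left(6 y + 4 e^{x}\right) e^{x} + 6 e^{x} identically.
Matching coefficients of the independent functions:
  [y]:  A^{2} = 9
  [y e^{x}, e^{x}]:  A B = 6
  [e^{2 x}]:  B^{2} = 4
These equations allow (A, B) = (-3, -2) or (3, 2).
Impose the point condition(s):
  u(0, 0) = -2  ⟹  B = -2
Only A = -3, B = -2 satisfies everything.
Hence u(x, y) = - 3 y - 2 e^{x}.

Answer: u(x, y) = - 3 y - 2 e^{x}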